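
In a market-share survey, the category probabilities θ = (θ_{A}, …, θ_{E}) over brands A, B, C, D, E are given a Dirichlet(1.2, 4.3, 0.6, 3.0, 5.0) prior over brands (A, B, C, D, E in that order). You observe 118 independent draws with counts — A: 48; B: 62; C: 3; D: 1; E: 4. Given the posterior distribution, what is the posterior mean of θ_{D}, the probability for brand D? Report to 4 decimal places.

The Dirichlet prior is conjugate to the Multinomial likelihood: each posterior αⱼ = prior αⱼ + observed count nⱼ.
Posterior concentration: (49.2, 66.3, 3.6, 4.0, 9.0), total = 132.1.
E[θ_{D}|data] = α_{D}/Σα = 4.0/132.1 = 0.0303.

0.0303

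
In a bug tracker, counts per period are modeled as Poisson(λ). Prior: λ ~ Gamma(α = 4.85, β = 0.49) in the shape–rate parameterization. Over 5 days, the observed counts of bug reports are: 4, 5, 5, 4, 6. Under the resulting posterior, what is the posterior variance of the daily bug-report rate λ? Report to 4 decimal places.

0.9572

With a Gamma(shape α, rate β) prior, the Poisson likelihood is conjugate: the posterior is Gamma(α + ΣXᵢ, β + n).
Sum of counts S = 24 over n = 5 days.
Posterior: Gamma(α+S, β+n) = Gamma(4.85+24, 0.49+5) = Gamma(28.85, 5.49).
Var = α/β² = 28.85/5.49² = 0.9572.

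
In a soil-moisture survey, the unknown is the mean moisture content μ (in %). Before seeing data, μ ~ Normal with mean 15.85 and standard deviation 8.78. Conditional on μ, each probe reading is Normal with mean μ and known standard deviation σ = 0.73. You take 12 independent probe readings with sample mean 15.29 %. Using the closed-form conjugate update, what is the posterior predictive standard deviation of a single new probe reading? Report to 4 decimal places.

For Normal data with known variance σ², a Normal(μ₀, σ₀²) prior on μ is conjugate. Posterior precision = 1/σ₀² + n/σ²; posterior mean is the precision-weighted average of μ₀ and x̄.
σ₀² = 8.78² = 77.0884, σ² = 0.73² = 0.5329; σ² + n·σ₀² = 0.5329 + 12·77.0884 = 925.5937.
Posterior precision = 1/σ₀² + n/σ² = 1/77.0884 + 12/0.5329 = (σ² + n·σ₀²)/(σ₀²σ²) = 925.5937/(77.0884·0.5329); posterior variance σₙ² = σ₀²σ²/(σ² + n·σ₀²) = 77.0884·0.5329/925.5937 = 0.044383.
Predictive variance for one new observation = σₙ² + σ² = 77.0884·0.5329/925.5937 + 0.5329 = σ²·(σ₀² + 925.5937)/925.5937 = 0.5329·1002.6821/925.5937 = 0.577283; SD = √(0.5329·1002.6821/925.5937) = 0.7598.

0.7598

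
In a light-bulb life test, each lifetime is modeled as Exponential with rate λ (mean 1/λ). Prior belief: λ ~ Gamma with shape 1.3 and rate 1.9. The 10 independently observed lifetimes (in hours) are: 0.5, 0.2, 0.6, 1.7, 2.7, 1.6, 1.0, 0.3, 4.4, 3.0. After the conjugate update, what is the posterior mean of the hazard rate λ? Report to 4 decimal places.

0.6313

With a Gamma(shape α, rate β) prior on the exponential rate λ, the posterior after n observations with total T = Σxᵢ is Gamma(α+n, β+T).
Sum of observations T = 16.0 hours; n = 10.
Posterior: Gamma(1.3+10, 1.9+16.0) = Gamma(11.3, 17.9).
Posterior mean of λ = α/β = 11.3/17.9 = 0.6313.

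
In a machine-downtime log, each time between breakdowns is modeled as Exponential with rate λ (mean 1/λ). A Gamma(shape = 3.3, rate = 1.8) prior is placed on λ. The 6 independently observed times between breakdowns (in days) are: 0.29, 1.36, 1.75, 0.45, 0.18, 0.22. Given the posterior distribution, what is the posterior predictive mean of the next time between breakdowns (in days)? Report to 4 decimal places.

0.7289

With a Gamma(shape α, rate β) prior on the exponential rate λ, the posterior after n observations with total T = Σxᵢ is Gamma(α+n, β+T).
Sum of observations T = 4.25 days; n = 6.
Posterior: Gamma(3.3+6, 1.8+4.25) = Gamma(9.3, 6.05).
The predictive distribution for the next observation is Lomax; its mean is β/(α−1) = 6.05/8.3 = 0.7289.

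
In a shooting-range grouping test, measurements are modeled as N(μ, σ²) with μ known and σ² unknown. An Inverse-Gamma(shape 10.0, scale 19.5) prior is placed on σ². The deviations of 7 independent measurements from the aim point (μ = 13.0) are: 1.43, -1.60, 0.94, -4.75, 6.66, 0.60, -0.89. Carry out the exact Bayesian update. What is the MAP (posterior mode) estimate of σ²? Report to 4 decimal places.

3.8813

With known mean μ and an Inverse-Gamma(α, β) prior on σ², the Normal likelihood is conjugate: posterior is Inv-Gamma(α + n/2, β + Σ(xᵢ−μ)²/2).
Σ(xᵢ−μ)² = (1.43)² + (-1.60)² + (0.94)² + (-4.75)² + (6.66)² + (0.60)² + (-0.89)² = 73.5587.
Posterior: Inv-Gamma(10.0 + 7/2, 19.5 + 73.5587/2) = Inv-Gamma(13.50, 56.27935).
Mode = β/(α+1) = 56.27935/14.50 = 3.8813.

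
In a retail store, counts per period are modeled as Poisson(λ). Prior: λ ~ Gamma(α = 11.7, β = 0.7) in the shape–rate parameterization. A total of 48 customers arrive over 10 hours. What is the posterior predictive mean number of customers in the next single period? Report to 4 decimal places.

With a Gamma(shape α, rate β) prior, the Poisson likelihood is conjugate: the posterior is Gamma(α + ΣXᵢ, β + n).
Posterior: Gamma(α+S, β+n) = Gamma(11.7+48, 0.7+10) = Gamma(59.7, 10.7).
The predictive distribution for one future period is NegBinom with mean α/β = 5.5794.

5.5794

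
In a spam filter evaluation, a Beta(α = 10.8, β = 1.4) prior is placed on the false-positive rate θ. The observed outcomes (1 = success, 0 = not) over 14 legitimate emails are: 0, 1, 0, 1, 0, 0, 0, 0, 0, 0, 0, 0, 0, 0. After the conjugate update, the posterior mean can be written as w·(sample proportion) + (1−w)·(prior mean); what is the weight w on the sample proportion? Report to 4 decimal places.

The Beta prior is conjugate to a Binomial/Bernoulli likelihood; the update adds successes to α and failures to β.
Posterior mean = (α₀+k)/(α₀+β₀+n) = [n/(α₀+β₀+n)]·(k/n) + [(α₀+β₀)/(α₀+β₀+n)]·α₀/(α₀+β₀), so only n and the prior enter the weight.
The weight on the data is w = n/(α₀+β₀+n) = 14/(10.8+1.4+14) = 14/26.2 = 0.5344.

0.5344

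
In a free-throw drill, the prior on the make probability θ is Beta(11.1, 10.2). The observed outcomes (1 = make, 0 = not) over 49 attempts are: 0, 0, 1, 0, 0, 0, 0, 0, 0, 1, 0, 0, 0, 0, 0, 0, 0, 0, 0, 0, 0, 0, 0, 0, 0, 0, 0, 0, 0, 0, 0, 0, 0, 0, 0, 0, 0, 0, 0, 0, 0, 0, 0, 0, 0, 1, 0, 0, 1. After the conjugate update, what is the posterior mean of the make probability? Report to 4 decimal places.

The Beta prior is conjugate to a Binomial/Bernoulli likelihood; the update adds successes to α and failures to β.
Posterior: Beta(α+k, β+n−k) = Beta(11.1+4, 10.2+45) = Beta(15.1, 55.2).
Posterior mean = α/(α+β) = 15.1/70.3 = 0.2148.

0.2148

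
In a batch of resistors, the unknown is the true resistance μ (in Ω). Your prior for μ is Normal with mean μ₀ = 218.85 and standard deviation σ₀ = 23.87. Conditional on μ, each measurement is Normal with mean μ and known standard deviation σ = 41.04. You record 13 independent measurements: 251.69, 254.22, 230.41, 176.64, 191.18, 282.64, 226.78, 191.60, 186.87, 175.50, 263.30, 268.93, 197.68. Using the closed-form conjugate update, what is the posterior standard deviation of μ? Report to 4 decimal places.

10.2741

For Normal data with known variance σ², a Normal(μ₀, σ₀²) prior on μ is conjugate. Posterior precision = 1/σ₀² + n/σ²; posterior mean is the precision-weighted average of μ₀ and x̄.
σ₀² = 23.87² = 569.7769, σ² = 41.04² = 1684.2816; σ² + n·σ₀² = 1684.2816 + 13·569.7769 = 9091.3813.
Posterior precision = 1/σ₀² + n/σ² = 1/569.7769 + 13/1684.2816 = (σ² + n·σ₀²)/(σ₀²σ²) = 9091.3813/(569.7769·1684.2816); posterior variance σₙ² = σ₀²σ²/(σ² + n·σ₀²) = 569.7769·1684.2816/9091.3813 = 105.557639.
Posterior SD = √σₙ² = √(569.7769·1684.2816/9091.3813) = 10.2741.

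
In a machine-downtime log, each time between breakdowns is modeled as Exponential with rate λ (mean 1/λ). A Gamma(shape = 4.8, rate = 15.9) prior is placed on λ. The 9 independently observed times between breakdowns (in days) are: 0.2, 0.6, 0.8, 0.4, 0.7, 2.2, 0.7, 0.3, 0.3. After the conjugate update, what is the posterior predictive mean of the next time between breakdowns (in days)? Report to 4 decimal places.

With a Gamma(shape α, rate β) prior on the exponential rate λ, the posterior after n observations with total T = Σxᵢ is Gamma(α+n, β+T).
Sum of observations T = 6.2 days; n = 9.
Posterior: Gamma(4.8+9, 15.9+6.2) = Gamma(13.8, 22.1).
The predictive distribution for the next observation is Lomax; its mean is β/(α−1) = 22.1/12.8 = 1.7266.

1.7266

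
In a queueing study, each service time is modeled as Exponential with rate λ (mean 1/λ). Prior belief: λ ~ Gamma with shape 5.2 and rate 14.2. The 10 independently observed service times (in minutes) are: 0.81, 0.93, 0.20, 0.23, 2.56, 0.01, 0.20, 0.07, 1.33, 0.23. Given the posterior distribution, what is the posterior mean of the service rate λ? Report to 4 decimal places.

With a Gamma(shape α, rate β) prior on the exponential rate λ, the posterior after n observations with total T = Σxᵢ is Gamma(α+n, β+T).
Sum of observations T = 6.57 minutes; n = 10.
Posterior: Gamma(5.2+10, 14.2+6.57) = Gamma(15.2, 20.77).
Posterior mean of λ = α/β = 15.2/20.77 = 0.7318.

0.7318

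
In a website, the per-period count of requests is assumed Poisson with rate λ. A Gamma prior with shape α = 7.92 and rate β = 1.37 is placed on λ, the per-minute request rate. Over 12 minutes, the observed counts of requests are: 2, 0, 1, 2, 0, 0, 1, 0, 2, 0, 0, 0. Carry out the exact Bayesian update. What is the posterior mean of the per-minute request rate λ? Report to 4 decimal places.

With a Gamma(shape α, rate β) prior, the Poisson likelihood is conjugate: the posterior is Gamma(α + ΣXᵢ, β + n).
Sum of counts S = 8 over n = 12 minutes.
Posterior: Gamma(α+S, β+n) = Gamma(7.92+8, 1.37+12) = Gamma(15.92, 13.37).
Posterior mean = α/β = 15.92/13.37 = 1.1907.

1.1907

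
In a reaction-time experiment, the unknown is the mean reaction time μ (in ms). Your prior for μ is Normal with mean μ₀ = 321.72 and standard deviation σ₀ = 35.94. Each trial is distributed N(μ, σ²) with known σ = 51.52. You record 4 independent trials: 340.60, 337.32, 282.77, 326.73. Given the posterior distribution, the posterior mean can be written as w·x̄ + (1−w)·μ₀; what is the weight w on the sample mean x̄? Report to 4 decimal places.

For Normal data with known variance σ², a Normal(μ₀, σ₀²) prior on μ is conjugate. Posterior precision = 1/σ₀² + n/σ²; posterior mean is the precision-weighted average of μ₀ and x̄.
σ₀² = 35.94² = 1291.6836, σ² = 51.52² = 2654.3104. Prior precision 1/σ₀² = 1/1291.6836; data precision n/σ² = 4/2654.3104.
w = (n/σ²)/(1/σ₀² + n/σ²) = n·σ₀²/(σ² + n·σ₀²) = 4·1291.6836/(2654.3104 + 4·1291.6836) = 5166.7344/7821.0448 = 0.6606.

0.6606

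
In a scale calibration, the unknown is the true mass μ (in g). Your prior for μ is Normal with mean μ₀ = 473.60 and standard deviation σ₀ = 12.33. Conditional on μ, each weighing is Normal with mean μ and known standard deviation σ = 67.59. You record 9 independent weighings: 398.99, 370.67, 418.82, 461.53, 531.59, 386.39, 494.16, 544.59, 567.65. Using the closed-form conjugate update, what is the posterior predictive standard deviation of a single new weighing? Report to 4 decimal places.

For Normal data with known variance σ², a Normal(μ₀, σ₀²) prior on μ is conjugate. Posterior precision = 1/σ₀² + n/σ²; posterior mean is the precision-weighted average of μ₀ and x̄.
σ₀² = 12.33² = 152.0289, σ² = 67.59² = 4568.4081; σ² + n·σ₀² = 4568.4081 + 9·152.0289 = 5936.6682.
Posterior precision = 1/σ₀² + n/σ² = 1/152.0289 + 9/4568.4081 = (σ² + n·σ₀²)/(σ₀²σ²) = 5936.6682/(152.0289·4568.4081); posterior variance σₙ² = σ₀²σ²/(σ² + n·σ₀²) = 152.0289·4568.4081/5936.6682 = 116.989873.
Predictive variance for one new observation = σₙ² + σ² = 152.0289·4568.4081/5936.6682 + 4568.4081 = σ²·(σ₀² + 5936.6682)/5936.6682 = 4568.4081·6088.6971/5936.6682 = 4685.397973; SD = √(4568.4081·6088.6971/5936.6682) = 68.4500.

68.4500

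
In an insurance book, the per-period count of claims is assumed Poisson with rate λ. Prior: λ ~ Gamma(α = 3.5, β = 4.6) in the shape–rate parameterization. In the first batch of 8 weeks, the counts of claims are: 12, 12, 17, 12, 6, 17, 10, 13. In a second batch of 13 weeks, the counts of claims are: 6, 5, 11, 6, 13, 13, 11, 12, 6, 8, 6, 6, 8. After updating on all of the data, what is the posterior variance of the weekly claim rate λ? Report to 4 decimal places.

0.3258

With a Gamma(shape α, rate β) prior, the Poisson likelihood is conjugate: the posterior is Gamma(α + ΣXᵢ, β + n).
Batch 1: sum of counts S = 99 over n = 8 weeks.
After batch 1: Gamma(α+S, β+n) = Gamma(3.5+99, 4.6+8) = Gamma(102.5, 12.6).
Batch 2: sum of counts S = 111 over n = 13 weeks.
After batch 2: Gamma(α+S, β+n) = Gamma(102.5+111, 12.6+13) = Gamma(213.5, 25.6).
Var = α/β² = 213.5/25.6² = 0.3258.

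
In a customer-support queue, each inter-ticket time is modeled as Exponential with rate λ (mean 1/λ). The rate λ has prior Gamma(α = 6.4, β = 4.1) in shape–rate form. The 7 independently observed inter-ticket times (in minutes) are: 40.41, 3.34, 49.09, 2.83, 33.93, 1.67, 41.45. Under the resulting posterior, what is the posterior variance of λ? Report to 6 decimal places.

0.000429

With a Gamma(shape α, rate β) prior on the exponential rate λ, the posterior after n observations with total T = Σxᵢ is Gamma(α+n, β+T).
Sum of observations T = 172.72 minutes; n = 7.
Posterior: Gamma(6.4+7, 4.1+172.72) = Gamma(13.4, 176.82).
Var = α/β² = 0.000429.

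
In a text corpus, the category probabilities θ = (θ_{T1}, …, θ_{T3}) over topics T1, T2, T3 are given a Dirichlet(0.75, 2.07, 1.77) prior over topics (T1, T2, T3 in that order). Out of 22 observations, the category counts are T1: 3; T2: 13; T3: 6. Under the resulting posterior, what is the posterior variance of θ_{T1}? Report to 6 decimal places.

0.004391

The Dirichlet prior is conjugate to the Multinomial likelihood: each posterior αⱼ = prior αⱼ + observed count nⱼ.
Posterior concentration: (3.75, 15.07, 7.77), total = 26.59.
Var[θ_j] = α_j(Σα−α_j)/((Σα)²(Σα+1)) = 3.75·22.84/(26.59²·27.59) = 0.004391.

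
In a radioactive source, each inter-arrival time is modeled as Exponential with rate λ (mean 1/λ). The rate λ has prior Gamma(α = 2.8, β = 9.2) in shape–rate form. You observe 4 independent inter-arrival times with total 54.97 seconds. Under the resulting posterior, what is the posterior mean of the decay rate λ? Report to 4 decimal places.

0.1060

With a Gamma(shape α, rate β) prior on the exponential rate λ, the posterior after n observations with total T = Σxᵢ is Gamma(α+n, β+T).
Posterior: Gamma(2.8+4, 9.2+54.97) = Gamma(6.8, 64.17).
Posterior mean of λ = α/β = 6.8/64.17 = 0.1060.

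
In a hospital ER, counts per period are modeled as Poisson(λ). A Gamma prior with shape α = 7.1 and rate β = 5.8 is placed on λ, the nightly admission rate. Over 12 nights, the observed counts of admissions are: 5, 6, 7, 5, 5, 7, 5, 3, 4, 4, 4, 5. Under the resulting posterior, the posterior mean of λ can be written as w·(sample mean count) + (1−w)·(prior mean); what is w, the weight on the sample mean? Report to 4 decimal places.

0.6742

With a Gamma(shape α, rate β) prior, the Poisson likelihood is conjugate: the posterior is Gamma(α + ΣXᵢ, β + n).
Posterior mean = (α₀+S)/(β₀+n) = [n/(β₀+n)]·(S/n) + [β₀/(β₀+n)]·(α₀/β₀), so only n and β₀ enter the weight.
Weight on data w = n/(β₀+n) = 12/(5.8+12) = 12/17.8 = 0.6742.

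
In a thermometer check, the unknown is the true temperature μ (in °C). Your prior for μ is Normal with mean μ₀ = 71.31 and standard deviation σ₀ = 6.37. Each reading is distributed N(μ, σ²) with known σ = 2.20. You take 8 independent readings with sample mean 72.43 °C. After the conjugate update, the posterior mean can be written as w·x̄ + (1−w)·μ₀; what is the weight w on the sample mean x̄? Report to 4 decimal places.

For Normal data with known variance σ², a Normal(μ₀, σ₀²) prior on μ is conjugate. Posterior precision = 1/σ₀² + n/σ²; posterior mean is the precision-weighted average of μ₀ and x̄.
σ₀² = 6.37² = 40.5769, σ² = 2.20² = 4.84. Prior precision 1/σ₀² = 1/40.5769; data precision n/σ² = 8/4.84.
w = (n/σ²)/(1/σ₀² + n/σ²) = n·σ₀²/(σ² + n·σ₀²) = 8·40.5769/(4.84 + 8·40.5769) = 324.6152/329.4552 = 0.9853.

0.9853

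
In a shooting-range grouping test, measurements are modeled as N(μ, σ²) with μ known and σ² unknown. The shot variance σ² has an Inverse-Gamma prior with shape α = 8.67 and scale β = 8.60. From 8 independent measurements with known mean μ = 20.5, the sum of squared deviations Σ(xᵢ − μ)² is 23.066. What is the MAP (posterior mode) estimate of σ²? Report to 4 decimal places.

1.4728

With known mean μ and an Inverse-Gamma(α, β) prior on σ², the Normal likelihood is conjugate: posterior is Inv-Gamma(α + n/2, β + Σ(xᵢ−μ)²/2).
Posterior: Inv-Gamma(8.67 + 8/2, 8.60 + 23.066/2) = Inv-Gamma(12.67, 20.1330).
Mode = β/(α+1) = 20.1330/13.67 = 1.4728.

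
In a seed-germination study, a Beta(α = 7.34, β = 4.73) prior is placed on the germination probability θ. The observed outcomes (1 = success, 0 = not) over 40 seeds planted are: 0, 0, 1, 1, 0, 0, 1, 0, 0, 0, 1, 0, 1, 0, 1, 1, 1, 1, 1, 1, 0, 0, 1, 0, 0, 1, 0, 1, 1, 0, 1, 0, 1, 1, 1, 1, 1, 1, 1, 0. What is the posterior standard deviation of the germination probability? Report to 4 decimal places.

0.0677

The Beta prior is conjugate to a Binomial/Bernoulli likelihood; the update adds successes to α and failures to β.
Posterior: Beta(α+k, β+n−k) = Beta(7.34+23, 4.73+17) = Beta(30.34, 21.73).
Var = αβ/((α+β)²(α+β+1)) = 30.34·21.73/(52.07²·53.07) = 0.00458196; SD = √0.00458196 = 0.0677.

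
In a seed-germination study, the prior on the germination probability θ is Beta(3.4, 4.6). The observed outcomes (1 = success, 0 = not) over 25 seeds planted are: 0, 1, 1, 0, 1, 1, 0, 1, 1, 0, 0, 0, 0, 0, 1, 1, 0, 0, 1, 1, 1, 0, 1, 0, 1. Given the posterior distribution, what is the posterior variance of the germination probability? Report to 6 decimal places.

0.007353

The Beta prior is conjugate to a Binomial/Bernoulli likelihood; the update adds successes to α and failures to β.
Posterior: Beta(α+k, β+n−k) = Beta(3.4+13, 4.6+12) = Beta(16.4, 16.6).
Var = αβ/((α+β)²(α+β+1)) = 16.4·16.6/(33.0²·34.0) = 0.007353.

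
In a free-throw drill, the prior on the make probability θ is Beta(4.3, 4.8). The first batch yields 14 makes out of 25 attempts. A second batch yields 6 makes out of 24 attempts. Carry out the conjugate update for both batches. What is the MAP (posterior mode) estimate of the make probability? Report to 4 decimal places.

The Beta prior is conjugate to a Binomial/Bernoulli likelihood; the update adds successes to α and failures to β.
After batch 1: Beta(4.3+14, 4.8+11) = Beta(18.3, 15.8).
After batch 2: Beta(18.3+6, 15.8+18) = Beta(24.3, 33.8).
Mode of Beta(a,b) for a,b>1 is (a−1)/(a+b−2) = 23.3/56.1 = 0.4153.

0.4153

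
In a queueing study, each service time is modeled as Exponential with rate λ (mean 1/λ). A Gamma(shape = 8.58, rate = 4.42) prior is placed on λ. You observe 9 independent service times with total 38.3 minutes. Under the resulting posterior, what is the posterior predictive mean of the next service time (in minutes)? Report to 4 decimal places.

2.5766

With a Gamma(shape α, rate β) prior on the exponential rate λ, the posterior after n observations with total T = Σxᵢ is Gamma(α+n, β+T).
Posterior: Gamma(8.58+9, 4.42+38.3) = Gamma(17.58, 42.72).
The predictive distribution for the next observation is Lomax; its mean is β/(α−1) = 42.72/16.58 = 2.5766.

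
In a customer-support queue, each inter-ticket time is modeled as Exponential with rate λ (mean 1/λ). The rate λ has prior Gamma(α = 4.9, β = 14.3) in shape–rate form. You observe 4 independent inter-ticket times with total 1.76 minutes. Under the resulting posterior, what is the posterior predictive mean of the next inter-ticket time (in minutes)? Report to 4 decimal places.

With a Gamma(shape α, rate β) prior on the exponential rate λ, the posterior after n observations with total T = Σxᵢ is Gamma(α+n, β+T).
Posterior: Gamma(4.9+4, 14.3+1.76) = Gamma(8.9, 16.06).
The predictive distribution for the next observation is Lomax; its mean is β/(α−1) = 16.06/7.9 = 2.0329.

2.0329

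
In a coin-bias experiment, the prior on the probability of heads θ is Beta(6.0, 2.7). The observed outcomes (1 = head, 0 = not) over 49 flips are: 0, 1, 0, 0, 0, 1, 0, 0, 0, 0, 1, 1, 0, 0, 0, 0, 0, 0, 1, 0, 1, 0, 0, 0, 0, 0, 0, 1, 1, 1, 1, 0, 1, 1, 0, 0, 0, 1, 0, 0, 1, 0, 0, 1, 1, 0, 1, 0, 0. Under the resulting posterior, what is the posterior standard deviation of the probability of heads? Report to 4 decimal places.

0.0639

The Beta prior is conjugate to a Binomial/Bernoulli likelihood; the update adds successes to α and failures to β.
Posterior: Beta(α+k, β+n−k) = Beta(6.0+17, 2.7+32) = Beta(23.0, 34.7).
Var = αβ/((α+β)²(α+β+1)) = 23.0·34.7/(57.7²·58.7) = 0.00408383; SD = √0.00408383 = 0.0639.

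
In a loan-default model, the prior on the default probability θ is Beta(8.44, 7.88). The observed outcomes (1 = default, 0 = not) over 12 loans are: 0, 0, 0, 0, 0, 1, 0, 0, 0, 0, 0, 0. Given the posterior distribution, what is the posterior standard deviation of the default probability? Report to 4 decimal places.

0.0871

The Beta prior is conjugate to a Binomial/Bernoulli likelihood; the update adds successes to α and failures to β.
Posterior: Beta(α+k, β+n−k) = Beta(8.44+1, 7.88+11) = Beta(9.44, 18.88).
Var = αβ/((α+β)²(α+β+1)) = 9.44·18.88/(28.32²·29.32) = 0.00757920; SD = √0.00757920 = 0.0871.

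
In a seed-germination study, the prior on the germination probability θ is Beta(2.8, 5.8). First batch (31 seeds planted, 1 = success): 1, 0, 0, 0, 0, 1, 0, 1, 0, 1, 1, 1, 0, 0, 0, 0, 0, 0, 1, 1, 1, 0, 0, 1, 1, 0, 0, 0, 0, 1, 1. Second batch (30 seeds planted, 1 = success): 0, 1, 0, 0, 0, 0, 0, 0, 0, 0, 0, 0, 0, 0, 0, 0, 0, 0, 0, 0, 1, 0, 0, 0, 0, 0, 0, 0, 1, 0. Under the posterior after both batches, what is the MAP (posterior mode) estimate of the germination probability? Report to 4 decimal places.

0.2633

The Beta prior is conjugate to a Binomial/Bernoulli likelihood; the update adds successes to α and failures to β.
After batch 1: Beta(2.8+13, 5.8+18) = Beta(15.8, 23.8).
After batch 2: Beta(15.8+3, 23.8+27) = Beta(18.8, 50.8).
Mode of Beta(a,b) for a,b>1 is (a−1)/(a+b−2) = 17.8/67.6 = 0.2633.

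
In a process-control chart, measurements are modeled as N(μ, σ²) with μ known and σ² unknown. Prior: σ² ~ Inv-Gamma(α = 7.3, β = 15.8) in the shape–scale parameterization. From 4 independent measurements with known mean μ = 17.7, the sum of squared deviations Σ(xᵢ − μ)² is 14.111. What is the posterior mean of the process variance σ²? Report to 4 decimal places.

2.7537

With known mean μ and an Inverse-Gamma(α, β) prior on σ², the Normal likelihood is conjugate: posterior is Inv-Gamma(α + n/2, β + Σ(xᵢ−μ)²/2).
Posterior: Inv-Gamma(7.3 + 4/2, 15.8 + 14.111/2) = Inv-Gamma(9.30, 22.8555).
E[σ²|data] = β/(α−1) = 22.8555/8.30 = 2.7537.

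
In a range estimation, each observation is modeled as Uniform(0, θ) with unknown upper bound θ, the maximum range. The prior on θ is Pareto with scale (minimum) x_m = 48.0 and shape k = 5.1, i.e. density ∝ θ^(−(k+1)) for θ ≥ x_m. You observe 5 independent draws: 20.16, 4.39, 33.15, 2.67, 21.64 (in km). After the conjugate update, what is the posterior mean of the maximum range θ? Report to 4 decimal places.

53.2747

A Pareto(scale x_m, shape k) prior on the upper bound θ of Uniform(0, θ) is conjugate: posterior is Pareto(max(x_m, max xᵢ), k + n).
Sample maximum = 33.15; prior scale x_m = 48.0 → posterior scale = max = 48.00.
Posterior shape = 5.1 + 5 = 10.1.
E[θ|data] = k·x_m/(k−1) = 10.1·48.00/9.1 = 53.2747.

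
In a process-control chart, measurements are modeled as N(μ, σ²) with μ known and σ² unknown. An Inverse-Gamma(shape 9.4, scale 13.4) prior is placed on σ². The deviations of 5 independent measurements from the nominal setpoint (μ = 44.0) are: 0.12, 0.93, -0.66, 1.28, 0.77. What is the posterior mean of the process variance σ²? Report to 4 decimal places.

1.3920

With known mean μ and an Inverse-Gamma(α, β) prior on σ², the Normal likelihood is conjugate: posterior is Inv-Gamma(α + n/2, β + Σ(xᵢ−μ)²/2).
Σ(xᵢ−μ)² = (0.12)² + (0.93)² + (-0.66)² + (1.28)² + (0.77)² = 3.5462.
Posterior: Inv-Gamma(9.4 + 5/2, 13.4 + 3.5462/2) = Inv-Gamma(11.90, 15.17310).
E[σ²|data] = β/(α−1) = 15.17310/10.90 = 1.3920.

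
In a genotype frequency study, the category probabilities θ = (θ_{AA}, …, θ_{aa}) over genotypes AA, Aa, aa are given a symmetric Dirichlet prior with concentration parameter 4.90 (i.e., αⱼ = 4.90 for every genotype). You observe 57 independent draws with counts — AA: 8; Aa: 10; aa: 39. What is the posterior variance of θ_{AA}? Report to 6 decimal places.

The Dirichlet prior is conjugate to the Multinomial likelihood: each posterior αⱼ = prior αⱼ + observed count nⱼ.
Posterior concentration: (12.90, 14.90, 43.90), total = 71.70.
Var[θ_j] = α_j(Σα−α_j)/((Σα)²(Σα+1)) = 12.90·58.80/(71.70²·72.70) = 0.002030.

0.002030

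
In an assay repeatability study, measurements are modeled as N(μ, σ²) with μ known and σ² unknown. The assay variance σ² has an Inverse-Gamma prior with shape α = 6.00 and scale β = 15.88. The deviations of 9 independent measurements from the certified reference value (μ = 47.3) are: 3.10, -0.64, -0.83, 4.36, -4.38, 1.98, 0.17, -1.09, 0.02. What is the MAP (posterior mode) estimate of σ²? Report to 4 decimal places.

3.7304

With known mean μ and an Inverse-Gamma(α, β) prior on σ², the Normal likelihood is conjugate: posterior is Inv-Gamma(α + n/2, β + Σ(xᵢ−μ)²/2).
Σ(xᵢ−μ)² = (3.10)² + (-0.64)² + (-0.83)² + (4.36)² + (-4.38)² + (1.98)² + (0.17)² + (-1.09)² + (0.02)² = 54.0403.
Posterior: Inv-Gamma(6.00 + 9/2, 15.88 + 54.0403/2) = Inv-Gamma(10.50, 42.90015).
Mode = β/(α+1) = 42.90015/11.50 = 3.7304.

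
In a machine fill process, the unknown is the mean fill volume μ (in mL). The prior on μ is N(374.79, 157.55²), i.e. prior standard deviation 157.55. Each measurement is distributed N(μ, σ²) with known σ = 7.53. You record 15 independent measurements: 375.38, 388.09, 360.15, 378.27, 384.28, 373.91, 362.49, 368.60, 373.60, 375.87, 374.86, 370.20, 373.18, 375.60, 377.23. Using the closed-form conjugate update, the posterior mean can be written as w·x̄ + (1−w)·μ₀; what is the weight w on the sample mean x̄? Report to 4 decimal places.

For Normal data with known variance σ², a Normal(μ₀, σ₀²) prior on μ is conjugate. Posterior precision = 1/σ₀² + n/σ²; posterior mean is the precision-weighted average of μ₀ and x̄.
σ₀² = 157.55² = 24822.0025, σ² = 7.53² = 56.7009. Prior precision 1/σ₀² = 1/24822.0025; data precision n/σ² = 15/56.7009.
w = (n/σ²)/(1/σ₀² + n/σ²) = n·σ₀²/(σ² + n·σ₀²) = 15·24822.0025/(56.7009 + 15·24822.0025) = 372330.0375/372386.7384 = 0.9998.

0.9998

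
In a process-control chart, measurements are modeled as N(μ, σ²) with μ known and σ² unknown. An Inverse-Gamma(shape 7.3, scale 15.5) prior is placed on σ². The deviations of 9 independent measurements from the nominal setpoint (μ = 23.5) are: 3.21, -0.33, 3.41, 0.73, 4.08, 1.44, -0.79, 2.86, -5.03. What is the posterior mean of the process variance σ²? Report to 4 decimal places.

4.9259

With known mean μ and an Inverse-Gamma(α, β) prior on σ², the Normal likelihood is conjugate: posterior is Inv-Gamma(α + n/2, β + Σ(xᵢ−μ)²/2).
Σ(xᵢ−μ)² = (3.21)² + (-0.33)² + (3.41)² + (0.73)² + (4.08)² + (1.44)² + (-0.79)² + (2.86)² + (-5.03)² = 75.3986.
Posterior: Inv-Gamma(7.3 + 9/2, 15.5 + 75.3986/2) = Inv-Gamma(11.80, 53.19930).
E[σ²|data] = β/(α−1) = 53.19930/10.80 = 4.9259.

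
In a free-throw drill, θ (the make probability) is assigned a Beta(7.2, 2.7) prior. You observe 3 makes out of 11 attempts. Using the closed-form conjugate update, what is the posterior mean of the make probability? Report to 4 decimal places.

0.4880

The Beta prior is conjugate to a Binomial/Bernoulli likelihood; the update adds successes to α and failures to β.
Posterior: Beta(α+k, β+n−k) = Beta(7.2+3, 2.7+8) = Beta(10.2, 10.7).
Posterior mean = α/(α+β) = 10.2/20.9 = 0.4880.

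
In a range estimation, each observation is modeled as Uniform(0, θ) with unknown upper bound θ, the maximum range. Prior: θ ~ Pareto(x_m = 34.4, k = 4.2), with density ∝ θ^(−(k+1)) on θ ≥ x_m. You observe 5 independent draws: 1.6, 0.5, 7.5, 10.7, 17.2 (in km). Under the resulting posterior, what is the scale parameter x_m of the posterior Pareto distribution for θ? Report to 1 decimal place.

A Pareto(scale x_m, shape k) prior on the upper bound θ of Uniform(0, θ) is conjugate: posterior is Pareto(max(x_m, max xᵢ), k + n).
Sample maximum = 17.2; prior scale x_m = 34.4 → posterior scale = max = 34.4.
Posterior shape = 4.2 + 5 = 9.2.
Posterior scale x_m = 34.4.

34.4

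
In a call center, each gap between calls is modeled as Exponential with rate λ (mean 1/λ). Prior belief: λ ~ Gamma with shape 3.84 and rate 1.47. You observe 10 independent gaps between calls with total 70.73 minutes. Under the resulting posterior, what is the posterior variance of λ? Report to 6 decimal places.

With a Gamma(shape α, rate β) prior on the exponential rate λ, the posterior after n observations with total T = Σxᵢ is Gamma(α+n, β+T).
Posterior: Gamma(3.84+10, 1.47+70.73) = Gamma(13.84, 72.20).
Var = α/β² = 0.002655.

0.002655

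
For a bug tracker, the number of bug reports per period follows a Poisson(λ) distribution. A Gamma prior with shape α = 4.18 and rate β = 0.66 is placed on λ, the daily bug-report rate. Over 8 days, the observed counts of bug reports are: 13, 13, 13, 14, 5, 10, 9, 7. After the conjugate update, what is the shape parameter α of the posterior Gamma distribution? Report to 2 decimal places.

88.18

With a Gamma(shape α, rate β) prior, the Poisson likelihood is conjugate: the posterior is Gamma(α + ΣXᵢ, β + n).
Sum of counts S = 84 over n = 8 days.
Posterior: Gamma(α+S, β+n) = Gamma(4.18+84, 0.66+8) = Gamma(88.18, 8.66).
Posterior α = 88.18.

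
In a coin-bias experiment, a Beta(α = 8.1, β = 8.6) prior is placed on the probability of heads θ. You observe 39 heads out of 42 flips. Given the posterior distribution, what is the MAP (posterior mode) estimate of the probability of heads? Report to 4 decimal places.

0.8131

The Beta prior is conjugate to a Binomial/Bernoulli likelihood; the update adds successes to α and failures to β.
Posterior: Beta(α+k, β+n−k) = Beta(8.1+39, 8.6+3) = Beta(47.1, 11.6).
Mode of Beta(a,b) for a,b>1 is (a−1)/(a+b−2) = 46.1/56.7 = 0.8131.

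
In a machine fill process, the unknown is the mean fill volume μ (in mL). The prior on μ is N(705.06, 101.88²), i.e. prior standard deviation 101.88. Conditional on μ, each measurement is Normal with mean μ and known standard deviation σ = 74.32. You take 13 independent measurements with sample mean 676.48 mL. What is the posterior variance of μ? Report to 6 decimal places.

For Normal data with known variance σ², a Normal(μ₀, σ₀²) prior on μ is conjugate. Posterior precision = 1/σ₀² + n/σ²; posterior mean is the precision-weighted average of μ₀ and x̄.
σ₀² = 101.88² = 10379.5344, σ² = 74.32² = 5523.4624; σ² + n·σ₀² = 5523.4624 + 13·10379.5344 = 140457.4096.
Posterior precision = 1/σ₀² + n/σ² = 1/10379.5344 + 13/5523.4624 = (σ² + n·σ₀²)/(σ₀²σ²) = 140457.4096/(10379.5344·5523.4624); posterior variance σₙ² = σ₀²σ²/(σ² + n·σ₀²) = 10379.5344·5523.4624/140457.4096 = 408.173326.

408.173326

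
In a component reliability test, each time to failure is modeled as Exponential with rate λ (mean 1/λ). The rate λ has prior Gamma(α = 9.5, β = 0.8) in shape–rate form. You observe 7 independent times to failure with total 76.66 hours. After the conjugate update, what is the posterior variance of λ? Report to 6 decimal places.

With a Gamma(shape α, rate β) prior on the exponential rate λ, the posterior after n observations with total T = Σxᵢ is Gamma(α+n, β+T).
Posterior: Gamma(9.5+7, 0.8+76.66) = Gamma(16.5, 77.46).
Var = α/β² = 0.002750.

0.002750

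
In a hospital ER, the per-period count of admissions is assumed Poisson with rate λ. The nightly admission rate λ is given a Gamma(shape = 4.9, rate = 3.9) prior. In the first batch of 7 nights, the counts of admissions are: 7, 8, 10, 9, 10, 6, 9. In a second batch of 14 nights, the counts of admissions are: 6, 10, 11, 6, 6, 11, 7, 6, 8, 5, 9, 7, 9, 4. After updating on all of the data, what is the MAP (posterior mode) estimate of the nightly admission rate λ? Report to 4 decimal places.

6.7430

With a Gamma(shape α, rate β) prior, the Poisson likelihood is conjugate: the posterior is Gamma(α + ΣXᵢ, β + n).
Batch 1: sum of counts S = 59 over n = 7 nights.
After batch 1: Gamma(α+S, β+n) = Gamma(4.9+59, 3.9+7) = Gamma(63.9, 10.9).
Batch 2: sum of counts S = 105 over n = 14 nights.
After batch 2: Gamma(α+S, β+n) = Gamma(63.9+105, 10.9+14) = Gamma(168.9, 24.9).
Mode of Gamma(α,β) for α≥1 is (α−1)/β = 167.9/24.9 = 6.7430.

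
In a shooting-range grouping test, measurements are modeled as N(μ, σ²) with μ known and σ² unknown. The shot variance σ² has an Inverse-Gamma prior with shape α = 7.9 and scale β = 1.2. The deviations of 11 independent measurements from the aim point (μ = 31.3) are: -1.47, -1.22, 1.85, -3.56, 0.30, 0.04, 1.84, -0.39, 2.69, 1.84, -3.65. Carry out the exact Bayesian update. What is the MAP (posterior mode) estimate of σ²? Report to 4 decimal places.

With known mean μ and an Inverse-Gamma(α, β) prior on σ², the Normal likelihood is conjugate: posterior is Inv-Gamma(α + n/2, β + Σ(xᵢ−μ)²/2).
Σ(xᵢ−μ)² = (-1.47)² + (-1.22)² + (1.85)² + (-3.56)² + (0.30)² + (0.04)² + (1.84)² + (-0.39)² + (2.69)² + (1.84)² + (-3.65)² = 47.3189.
Posterior: Inv-Gamma(7.9 + 11/2, 1.2 + 47.3189/2) = Inv-Gamma(13.40, 24.85945).
Mode = β/(α+1) = 24.85945/14.40 = 1.7264.

1.7264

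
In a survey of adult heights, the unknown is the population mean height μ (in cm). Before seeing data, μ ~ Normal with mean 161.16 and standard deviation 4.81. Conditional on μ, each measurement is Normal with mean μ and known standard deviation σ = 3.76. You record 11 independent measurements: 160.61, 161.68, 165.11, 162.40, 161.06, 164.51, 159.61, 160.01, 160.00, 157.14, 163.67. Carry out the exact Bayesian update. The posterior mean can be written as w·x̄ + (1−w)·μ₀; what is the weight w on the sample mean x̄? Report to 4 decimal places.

For Normal data with known variance σ², a Normal(μ₀, σ₀²) prior on μ is conjugate. Posterior precision = 1/σ₀² + n/σ²; posterior mean is the precision-weighted average of μ₀ and x̄.
σ₀² = 4.81² = 23.1361, σ² = 3.76² = 14.1376. Prior precision 1/σ₀² = 1/23.1361; data precision n/σ² = 11/14.1376.
w = (n/σ²)/(1/σ₀² + n/σ²) = n·σ₀²/(σ² + n·σ₀²) = 11·23.1361/(14.1376 + 11·23.1361) = 254.4971/268.6347 = 0.9474.

0.9474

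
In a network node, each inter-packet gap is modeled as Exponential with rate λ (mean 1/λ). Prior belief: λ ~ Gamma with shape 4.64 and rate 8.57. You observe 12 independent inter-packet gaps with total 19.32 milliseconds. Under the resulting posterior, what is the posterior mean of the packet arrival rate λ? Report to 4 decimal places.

With a Gamma(shape α, rate β) prior on the exponential rate λ, the posterior after n observations with total T = Σxᵢ is Gamma(α+n, β+T).
Posterior: Gamma(4.64+12, 8.57+19.32) = Gamma(16.64, 27.89).
Posterior mean of λ = α/β = 16.64/27.89 = 0.5966.

0.5966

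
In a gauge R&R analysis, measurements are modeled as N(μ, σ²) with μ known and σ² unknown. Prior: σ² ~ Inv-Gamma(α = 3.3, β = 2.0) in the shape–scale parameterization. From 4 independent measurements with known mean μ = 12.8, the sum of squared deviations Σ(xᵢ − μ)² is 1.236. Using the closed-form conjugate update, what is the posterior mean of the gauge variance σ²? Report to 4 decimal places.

0.6088

With known mean μ and an Inverse-Gamma(α, β) prior on σ², the Normal likelihood is conjugate: posterior is Inv-Gamma(α + n/2, β + Σ(xᵢ−μ)²/2).
Posterior: Inv-Gamma(3.3 + 4/2, 2.0 + 1.236/2) = Inv-Gamma(5.30, 2.6180).
E[σ²|data] = β/(α−1) = 2.6180/4.30 = 0.6088.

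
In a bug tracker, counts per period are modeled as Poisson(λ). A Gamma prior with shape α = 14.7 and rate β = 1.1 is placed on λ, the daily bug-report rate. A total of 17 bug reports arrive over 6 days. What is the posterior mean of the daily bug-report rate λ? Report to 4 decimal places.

4.4648

With a Gamma(shape α, rate β) prior, the Poisson likelihood is conjugate: the posterior is Gamma(α + ΣXᵢ, β + n).
Posterior: Gamma(α+S, β+n) = Gamma(14.7+17, 1.1+6) = Gamma(31.7, 7.1).
Posterior mean = α/β = 31.7/7.1 = 4.4648.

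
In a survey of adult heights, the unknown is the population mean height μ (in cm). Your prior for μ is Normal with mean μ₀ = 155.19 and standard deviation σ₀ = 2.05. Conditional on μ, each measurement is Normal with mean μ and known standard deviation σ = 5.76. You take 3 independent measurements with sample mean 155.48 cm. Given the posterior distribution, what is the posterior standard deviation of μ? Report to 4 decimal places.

For Normal data with known variance σ², a Normal(μ₀, σ₀²) prior on μ is conjugate. Posterior precision = 1/σ₀² + n/σ²; posterior mean is the precision-weighted average of μ₀ and x̄.
σ₀² = 2.05² = 4.2025, σ² = 5.76² = 33.1776; σ² + n·σ₀² = 33.1776 + 3·4.2025 = 45.7851.
Posterior precision = 1/σ₀² + n/σ² = 1/4.2025 + 3/33.1776 = (σ² + n·σ₀²)/(σ₀²σ²) = 45.7851/(4.2025·33.1776); posterior variance σₙ² = σ₀²σ²/(σ² + n·σ₀²) = 4.2025·33.1776/45.7851 = 3.045289.
Posterior SD = √σₙ² = √(4.2025·33.1776/45.7851) = 1.7451.

1.7451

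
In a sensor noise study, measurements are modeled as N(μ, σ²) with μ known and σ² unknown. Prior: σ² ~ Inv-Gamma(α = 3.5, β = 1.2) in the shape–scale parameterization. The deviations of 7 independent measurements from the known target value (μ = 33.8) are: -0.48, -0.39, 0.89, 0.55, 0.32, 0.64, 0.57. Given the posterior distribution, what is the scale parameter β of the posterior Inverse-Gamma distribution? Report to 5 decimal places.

2.35700

With known mean μ and an Inverse-Gamma(α, β) prior on σ², the Normal likelihood is conjugate: posterior is Inv-Gamma(α + n/2, β + Σ(xᵢ−μ)²/2).
Σ(xᵢ−μ)² = (-0.48)² + (-0.39)² + (0.89)² + (0.55)² + (0.32)² + (0.64)² + (0.57)² = 2.3140.
Posterior: Inv-Gamma(3.5 + 7/2, 1.2 + 2.3140/2) = Inv-Gamma(7.00, 2.35700).
Posterior β = 2.35700.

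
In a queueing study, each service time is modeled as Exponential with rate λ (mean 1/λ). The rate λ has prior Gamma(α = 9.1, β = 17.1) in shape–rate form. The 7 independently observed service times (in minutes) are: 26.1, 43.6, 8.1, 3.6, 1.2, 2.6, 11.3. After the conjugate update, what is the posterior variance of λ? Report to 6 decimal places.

0.001248

With a Gamma(shape α, rate β) prior on the exponential rate λ, the posterior after n observations with total T = Σxᵢ is Gamma(α+n, β+T).
Sum of observations T = 96.5 minutes; n = 7.
Posterior: Gamma(9.1+7, 17.1+96.5) = Gamma(16.1, 113.6).
Var = α/β² = 0.001248.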